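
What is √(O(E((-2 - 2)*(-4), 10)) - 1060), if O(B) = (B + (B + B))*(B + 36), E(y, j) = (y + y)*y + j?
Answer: 8*√13637 ≈ 934.22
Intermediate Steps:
E(y, j) = j + 2*y² (E(y, j) = (2*y)*y + j = 2*y² + j = j + 2*y²)
O(B) = 3*B*(36 + B) (O(B) = (B + 2*B)*(36 + B) = (3*B)*(36 + B) = 3*B*(36 + B))
√(O(E((-2 - 2)*(-4), 10)) - 1060) = √(3*(10 + 2*((-2 - 2)*(-4))²)*(36 + (10 + 2*((-2 - 2)*(-4))²)) - 1060) = √(3*(10 + 2*(-4*(-4))²)*(36 + (10 + 2*(-4*(-4))²)) - 1060) = √(3*(10 + 2*16²)*(36 + (10 + 2*16²)) - 1060) = √(3*(10 + 2*256)*(36 + (10 + 2*256)) - 1060) = √(3*(10 + 512)*(36 + (10 + 512)) - 1060) = √(3*522*(36 + 522) - 1060) = √(3*522*558 - 1060) = √(873828 - 1060) = √872768 = 8*√13637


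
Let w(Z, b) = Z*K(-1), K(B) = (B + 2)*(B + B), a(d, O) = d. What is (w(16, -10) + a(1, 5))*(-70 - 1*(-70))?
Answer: 0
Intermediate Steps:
K(B) = 2*B*(2 + B) (K(B) = (2 + B)*(2*B) = 2*B*(2 + B))
w(Z, b) = -2*Z (w(Z, b) = Z*(2*(-1)*(2 - 1)) = Z*(2*(-1)*1) = Z*(-2) = -2*Z)
(w(16, -10) + a(1, 5))*(-70 - 1*(-70)) = (-2*16 + 1)*(-70 - 1*(-70)) = (-32 + 1)*(-70 + 70) = -31*0 = 0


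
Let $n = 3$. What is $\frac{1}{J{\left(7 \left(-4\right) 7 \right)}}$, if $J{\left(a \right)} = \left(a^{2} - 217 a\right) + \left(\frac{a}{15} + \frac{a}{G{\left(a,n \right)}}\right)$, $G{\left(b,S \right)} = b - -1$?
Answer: $\frac{65}{5260836} \approx 1.2355 \cdot 10^{-5}$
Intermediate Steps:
$G{\left(b,S \right)} = 1 + b$ ($G{\left(b,S \right)} = b + 1 = 1 + b$)
$J{\left(a \right)} = a^{2} - \frac{3254 a}{15} + \frac{a}{1 + a}$ ($J{\left(a \right)} = \left(a^{2} - 217 a\right) + \left(\frac{a}{15} + \frac{a}{1 + a}\right) = a^{2} - \frac{3254 a}{15} + \frac{a}{1 + a}$)
$\frac{1}{J{\left(7 \left(-4\right) 7 \right)}} = \frac{1}{\frac{1}{15} \cdot 7 \left(-4\right) 7 \frac{1}{1 + 7 \left(-4\right) 7} \left(15 + \left(1 + 7 \left(-4\right) 7\right) \left(-3254 + 15 \cdot 7 \left(-4\right) 7\right)\right)} = \frac{1}{\frac{1}{15} \left(\left(-28\right) 7\right) \frac{1}{1 - 196} \left(15 + \left(1 - 196\right) \left(-3254 + 15 \left(\left(-28\right) 7\right)\right)\right)} = \frac{1}{\frac{1}{15} \left(-196\right) \frac{1}{1 - 196} \left(15 + \left(1 - 196\right) \left(-3254 + 15 \left(-196\right)\right)\right)} = \frac{1}{\frac{1}{15} \left(-196\right) \frac{1}{-195} \left(15 - 195 \left(-3254 - 2940\right)\right)} = \frac{1}{\frac{1}{15} \left(-196\right) \left(- \frac{1}{195}\right) \left(15 - -1207830\right)} = \frac{1}{\frac{1}{15} \left(-196\right) \left(- \frac{1}{195}\right) \left(15 + 1207830\right)} = \frac{1}{\frac{1}{15} \left(-196\right) \left(- \frac{1}{195}\right) 1207845} = \frac{1}{\frac{5260836}{65}} = \frac{65}{5260836}$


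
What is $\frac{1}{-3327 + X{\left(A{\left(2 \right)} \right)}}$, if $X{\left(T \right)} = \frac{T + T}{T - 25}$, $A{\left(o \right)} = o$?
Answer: $- \frac{23}{76525} \approx -0.00030056$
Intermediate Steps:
$X{\left(T \right)} = \frac{2 T}{-25 + T}$
$\frac{1}{-3327 + X{\left(A{\left(2 \right)} \right)}} = \frac{1}{-3327 + 2 \cdot 2 \frac{1}{-25 + 2}} = \frac{1}{-3327 + 2 \cdot 2 \frac{1}{-23}} = \frac{1}{-3327 + 2 \cdot 2 \left(- \frac{1}{23}\right)} = \frac{1}{-3327 - \frac{4}{23}} = \frac{1}{- \frac{76525}{23}} = - \frac{23}{76525}$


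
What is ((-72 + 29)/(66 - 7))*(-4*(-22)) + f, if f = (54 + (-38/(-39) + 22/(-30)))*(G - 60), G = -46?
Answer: -66886438/11505 ≈ -5813.7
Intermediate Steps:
f = -1121162/195 (f = (54 + (-38/(-39) + 22/(-30)))*(-46 - 60) = (54 + (-38*(-1/39) + 22*(-1/30)))*(-106) = (54 + (38/39 - 11/15))*(-106) = (54 + 47/195)*(-106) = (10577/195)*(-106) = -1121162/195 ≈ -5749.5)
((-72 + 29)/(66 - 7))*(-4*(-22)) + f = ((-72 + 29)/(66 - 7))*(-4*(-22)) - 1121162/195 = -43/59*88 - 1121162/195 = -3784/59 - 1121162/195 = -66886438/11505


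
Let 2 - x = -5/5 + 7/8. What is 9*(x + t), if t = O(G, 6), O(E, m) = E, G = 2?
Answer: 297/8 ≈ 37.125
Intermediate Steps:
x = 17/8 (x = 2 - (-5/5 + 7/8) = 2 - (-5*1/5 + 7*(1/8)) = 2 - (-1 + 7/8) = 2 - 1*(-1/8) = 2 + 1/8 = 17/8 ≈ 2.1250)
t = 2
9*(x + t) = 9*(17/8 + 2) = 9*(33/8) = 297/8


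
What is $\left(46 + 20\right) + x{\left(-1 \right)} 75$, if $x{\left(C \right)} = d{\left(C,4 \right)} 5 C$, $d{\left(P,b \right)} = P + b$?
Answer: $-1059$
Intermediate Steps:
$x{\left(C \right)} = C \left(20 + 5 C\right)$ ($x{\left(C \right)} = \left(C + 4\right) 5 C = \left(4 + C\right) 5 C = \left(20 + 5 C\right) C = C \left(20 + 5 C\right)$)
$\left(46 + 20\right) + x{\left(-1 \right)} 75 = \left(46 + 20\right) + 5 \left(-1\right) \left(4 - 1\right) 75 = 66 + 5 \left(-1\right) 3 \cdot 75 = 66 - 1125 = -1059$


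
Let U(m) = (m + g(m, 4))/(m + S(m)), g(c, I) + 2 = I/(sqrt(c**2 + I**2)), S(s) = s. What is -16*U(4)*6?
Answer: -24 - 6*sqrt(2) ≈ -32.485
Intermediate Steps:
g(c, I) = -2 + I/sqrt(I**2 + c**2) (g(c, I) = -2 + I/(sqrt(c**2 + I**2)) = -2 + I/(sqrt(I**2 + c**2)) = -2 + I/sqrt(I**2 + c**2))
U(m) = (-2 + m + 4/sqrt(16 + m**2))/(2*m) (U(m) = (m + (-2 + 4/sqrt(4**2 + m**2)))/(m + m) = (m + (-2 + 4/sqrt(16 + m**2)))/((2*m)) = (-2 + m + 4/sqrt(16 + m**2))*(1/(2*m)) = (-2 + m + 4/sqrt(16 + m**2))/(2*m))
-16*U(4)*6 = -16*(1/2 - 1/4 + 2/(4*sqrt(16 + 4**2)))*6 = -16*(1/2 - 1*1/4 + 2*(1/4)/sqrt(16 + 16))*6 = -16*(1/2 - 1/4 + 2*(1/4)/sqrt(32))*6 = -16*(1/2 - 1/4 + 2*(1/4)*(sqrt(2)/8))*6 = -16*(1/2 - 1/4 + sqrt(2)/16)*6 = -16*(1/4 + sqrt(2)/16)*6 = (-4 - sqrt(2))*6 = -24 - 6*sqrt(2)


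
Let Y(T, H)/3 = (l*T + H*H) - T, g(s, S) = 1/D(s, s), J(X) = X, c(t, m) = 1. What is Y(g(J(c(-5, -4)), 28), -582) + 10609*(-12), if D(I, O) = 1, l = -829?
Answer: 886374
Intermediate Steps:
g(s, S) = 1 (g(s, S) = 1/1 = 1)
Y(T, H) = -2490*T + 3*H² (Y(T, H) = 3*((-829*T + H*H) - T) = 3*((-829*T + H²) - T) = 3*((H² - 829*T) - T) = 3*(H² - 830*T) = -2490*T + 3*H²)
Y(g(J(c(-5, -4)), 28), -582) + 10609*(-12) = (-2490*1 + 3*(-582)²) + 10609*(-12) = (-2490 + 3*338724) - 127308 = (-2490 + 1016172) - 127308 = 1013682 - 127308 = 886374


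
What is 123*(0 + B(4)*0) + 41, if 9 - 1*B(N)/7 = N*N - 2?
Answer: 41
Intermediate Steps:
B(N) = 77 - 7*N**2 (B(N) = 63 - 7*(N*N - 2) = 63 - 7*(N**2 - 2) = 63 - 7*(-2 + N**2) = 63 + (14 - 7*N**2) = 77 - 7*N**2)
123*(0 + B(4)*0) + 41 = 123*(0 + (77 - 7*4**2)*0) + 41 = 123*(0 + (77 - 7*16)*0) + 41 = 123*(0 + (77 - 112)*0) + 41 = 123*(0 - 35*0) + 41 = 123*(0 + 0) + 41 = 123*0 + 41 = 0 + 41 = 41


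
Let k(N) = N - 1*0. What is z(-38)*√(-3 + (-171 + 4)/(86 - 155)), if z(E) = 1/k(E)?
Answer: -I*√690/1311 ≈ -0.020036*I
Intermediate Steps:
k(N) = N (k(N) = N + 0 = N)
z(E) = 1/E
z(-38)*√(-3 + (-171 + 4)/(86 - 155)) = √(-3 + (-171 + 4)/(86 - 155))/(-38) = -√(-3 - 167/(-69))/38 = -√(-3 - 167*(-1/69))/38 = -√(-3 + 167/69)/38 = -I*√690/1311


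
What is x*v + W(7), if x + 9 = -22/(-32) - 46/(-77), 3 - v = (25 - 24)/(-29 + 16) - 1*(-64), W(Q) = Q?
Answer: 86819/182 ≈ 477.03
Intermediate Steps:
v = -792/13 (v = 3 - ((25 - 24)/(-29 + 16) - 1*(-64)) = 3 - (1/(-13) + 64) = 3 - (1*(-1/13) + 64) = 3 - (-1/13 + 64) = 3 - 1*831/13 = 3 - 831/13 = -792/13 ≈ -60.923)
x = -9505/1232 (x = -9 + (-22/(-32) - 46/(-77)) = -9 + (-22*(-1/32) - 46*(-1/77)) = -9 + (11/16 + 46/77) = -9 + 1583/1232 = -9505/1232 ≈ -7.7151)
x*v + W(7) = -9505/1232*(-792/13) + 7 = 85545/182 + 7 = 86819/182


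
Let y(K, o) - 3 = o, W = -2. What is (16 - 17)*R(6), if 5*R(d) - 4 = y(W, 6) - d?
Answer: -7/5 ≈ -1.4000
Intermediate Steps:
y(K, o) = 3 + o
R(d) = 13/5 - d/5 (R(d) = ⅘ + ((3 + 6) - d)/5 = ⅘ + (9 - d)/5 = ⅘ + (9/5 - d/5) = 13/5 - d/5)
(16 - 17)*R(6) = (16 - 17)*(13/5 - ⅕*6) = -(13/5 - 6/5) = -1*7/5 = -7/5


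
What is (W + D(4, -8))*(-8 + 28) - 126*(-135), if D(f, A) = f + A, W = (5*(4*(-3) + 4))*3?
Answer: 14530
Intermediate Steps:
W = -120 (W = (5*(-12 + 4))*3 = (5*(-8))*3 = -40*3 = -120)
D(f, A) = A + f
(W + D(4, -8))*(-8 + 28) - 126*(-135) = (-120 + (-8 + 4))*(-8 + 28) - 126*(-135) = (-120 - 4)*20 + 17010 = -124*20 + 17010 = -2480 + 17010 = 14530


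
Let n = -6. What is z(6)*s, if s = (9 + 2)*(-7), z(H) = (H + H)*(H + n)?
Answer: 0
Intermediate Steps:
z(H) = 2*H*(-6 + H) (z(H) = (H + H)*(H - 6) = (2*H)*(-6 + H) = 2*H*(-6 + H))
s = -77 (s = 11*(-7) = -77)
z(6)*s = (2*6*(-6 + 6))*(-77) = (2*6*0)*(-77) = 0*(-77) = 0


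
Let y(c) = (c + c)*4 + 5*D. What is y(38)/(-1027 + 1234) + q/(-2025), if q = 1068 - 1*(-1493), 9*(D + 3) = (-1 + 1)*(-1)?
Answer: 6122/46575 ≈ 0.13144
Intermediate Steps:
D = -3 (D = -3 + ((-1 + 1)*(-1))/9 = -3 + (0*(-1))/9 = -3 + (⅑)*0 = -3 + 0 = -3)
y(c) = -15 + 8*c (y(c) = (c + c)*4 + 5*(-3) = (2*c)*4 - 15 = 8*c - 15 = -15 + 8*c)
q = 2561 (q = 1068 + 1493 = 2561)
y(38)/(-1027 + 1234) + q/(-2025) = (-15 + 8*38)/(-1027 + 1234) + 2561/(-2025) = (-15 + 304)/207 + 2561*(-1/2025) = 289*(1/207) - 2561/2025 = 289/207 - 2561/2025 = 6122/46575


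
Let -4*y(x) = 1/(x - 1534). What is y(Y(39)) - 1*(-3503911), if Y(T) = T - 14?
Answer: 21149606797/6036 ≈ 3.5039e+6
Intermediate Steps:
Y(T) = -14 + T
y(x) = -1/(4*(-1534 + x)) (y(x) = -1/(4*(x - 1534)) = -1/(4*(-1534 + x)))
y(Y(39)) - 1*(-3503911) = -1/(-6136 + 4*(-14 + 39)) - 1*(-3503911) = -1/(-6136 + 4*25) + 3503911 = -1/(-6136 + 100) + 3503911 = -1/(-6036) + 3503911 = -1*(-1/6036) + 3503911 = 1/6036 + 3503911 = 21149606797/6036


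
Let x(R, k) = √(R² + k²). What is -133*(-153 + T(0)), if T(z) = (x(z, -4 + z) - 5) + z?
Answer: 20482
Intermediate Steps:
T(z) = -5 + z + √(z² + (-4 + z)²) (T(z) = (√(z² + (-4 + z)²) - 5) + z = (-5 + √(z² + (-4 + z)²)) + z = -5 + z + √(z² + (-4 + z)²))
-133*(-153 + T(0)) = -133*(-153 + (-5 + 0 + √(0² + (-4 + 0)²))) = -133*(-153 + (-5 + 0 + √(0 + (-4)²))) = -133*(-153 + (-5 + 0 + √(0 + 16))) = -133*(-153 + (-5 + 0 + √16)) = -133*(-153 + (-5 + 0 + 4)) = -133*(-153 - 1) = -133*(-154) = 20482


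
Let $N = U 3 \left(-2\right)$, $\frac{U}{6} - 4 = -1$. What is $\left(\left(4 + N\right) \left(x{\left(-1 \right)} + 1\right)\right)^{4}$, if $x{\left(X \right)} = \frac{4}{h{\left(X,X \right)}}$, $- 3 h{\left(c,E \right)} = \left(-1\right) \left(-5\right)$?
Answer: $\frac{280883040256}{625} \approx 4.4941 \cdot 10^{8}$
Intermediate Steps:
$U = 18$ ($U = 24 + 6 \left(-1\right) = 24 - 6 = 18$)
$N = -108$ ($N = 18 \cdot 3 \left(-2\right) = 54 \left(-2\right) = -108$)
$h{\left(c,E \right)} = - \frac{5}{3}$ ($h{\left(c,E \right)} = - \frac{\left(-1\right) \left(-5\right)}{3} = \left(- \frac{1}{3}\right) 5 = - \frac{5}{3}$)
$x{\left(X \right)} = - \frac{12}{5}$ ($x{\left(X \right)} = \frac{4}{- \frac{5}{3}} = 4 \left(- \frac{3}{5}\right) = - \frac{12}{5}$)
$\left(\left(4 + N\right) \left(x{\left(-1 \right)} + 1\right)\right)^{4} = \left(\left(4 - 108\right) \left(- \frac{12}{5} + 1\right)\right)^{4} = \left(\left(-104\right) \left(- \frac{7}{5}\right)\right)^{4} = \left(\frac{728}{5}\right)^{4} = \frac{280883040256}{625}$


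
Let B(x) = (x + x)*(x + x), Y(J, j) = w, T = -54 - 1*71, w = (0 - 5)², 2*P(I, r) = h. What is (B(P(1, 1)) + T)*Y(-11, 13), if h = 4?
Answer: -2725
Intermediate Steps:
P(I, r) = 2 (P(I, r) = (½)*4 = 2)
w = 25 (w = (-5)² = 25)
T = -125 (T = -54 - 71 = -125)
Y(J, j) = 25
B(x) = 4*x² (B(x) = (2*x)*(2*x) = 4*x²)
(B(P(1, 1)) + T)*Y(-11, 13) = (4*2² - 125)*25 = (4*4 - 125)*25 = (16 - 125)*25 = -109*25 = -2725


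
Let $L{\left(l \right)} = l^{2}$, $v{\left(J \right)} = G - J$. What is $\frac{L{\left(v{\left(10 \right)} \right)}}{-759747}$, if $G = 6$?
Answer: $- \frac{16}{759747} \approx -2.106 \cdot 10^{-5}$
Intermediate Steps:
$v{\left(J \right)} = 6 - J$
$\frac{L{\left(v{\left(10 \right)} \right)}}{-759747} = \frac{\left(6 - 10\right)^{2}}{-759747} = \left(6 - 10\right)^{2} \left(- \frac{1}{759747}\right) = \left(-4\right)^{2} \left(- \frac{1}{759747}\right) = 16 \left(- \frac{1}{759747}\right) = - \frac{16}{759747}$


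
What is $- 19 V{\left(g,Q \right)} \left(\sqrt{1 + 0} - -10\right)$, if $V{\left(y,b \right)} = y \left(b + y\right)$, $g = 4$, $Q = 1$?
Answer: $-4180$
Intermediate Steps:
$- 19 V{\left(g,Q \right)} \left(\sqrt{1 + 0} - -10\right) = - 19 \cdot 4 \left(1 + 4\right) \left(\sqrt{1 + 0} - -10\right) = - 19 \cdot 4 \cdot 5 \left(\sqrt{1} + 10\right) = \left(-19\right) 20 \left(1 + 10\right) = \left(-380\right) 11 = -4180$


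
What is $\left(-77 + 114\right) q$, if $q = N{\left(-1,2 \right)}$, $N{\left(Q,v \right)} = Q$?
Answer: $-37$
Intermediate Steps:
$q = -1$
$\left(-77 + 114\right) q = \left(-77 + 114\right) \left(-1\right) = 37 \left(-1\right) = -37$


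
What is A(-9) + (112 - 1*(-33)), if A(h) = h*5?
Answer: 100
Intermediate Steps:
A(h) = 5*h
A(-9) + (112 - 1*(-33)) = 5*(-9) + (112 - 1*(-33)) = -45 + (112 + 33) = -45 + 145 = 100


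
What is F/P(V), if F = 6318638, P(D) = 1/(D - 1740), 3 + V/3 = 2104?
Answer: 28831945194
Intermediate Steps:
V = 6303 (V = -9 + 3*2104 = -9 + 6312 = 6303)
P(D) = 1/(-1740 + D)
F/P(V) = 6318638/(1/(-1740 + 6303)) = 6318638/(1/4563) = 6318638*4563 = 28831945194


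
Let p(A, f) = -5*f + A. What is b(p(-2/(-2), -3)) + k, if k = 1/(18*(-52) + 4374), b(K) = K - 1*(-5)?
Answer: 72199/3438 ≈ 21.000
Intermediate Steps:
p(A, f) = A - 5*f
b(K) = 5 + K (b(K) = K + 5 = 5 + K)
k = 1/3438 (k = 1/(-936 + 4374) = 1/3438 ≈ 0.00029087)
b(p(-2/(-2), -3)) + k = (5 + (-2/(-2) - 5*(-3))) + 1/3438 = (5 + (-2*(-½) + 15)) + 1/3438 = (5 + (1 + 15)) + 1/3438 = (5 + 16) + 1/3438 = 21 + 1/3438 = 72199/3438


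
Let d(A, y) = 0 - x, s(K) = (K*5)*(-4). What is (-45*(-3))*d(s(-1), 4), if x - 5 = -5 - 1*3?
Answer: 405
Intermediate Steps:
x = -3 (x = 5 + (-5 - 1*3) = 5 + (-5 - 3) = 5 - 8 = -3)
s(K) = -20*K (s(K) = (5*K)*(-4) = -20*K)
d(A, y) = 3 (d(A, y) = 0 - 1*(-3) = 0 + 3 = 3)
(-45*(-3))*d(s(-1), 4) = -45*(-3)*3 = 135*3 = 405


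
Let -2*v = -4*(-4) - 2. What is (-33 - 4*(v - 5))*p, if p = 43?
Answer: 645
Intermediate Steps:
v = -7 (v = -(-4*(-4) - 2)/2 = -(16 - 2)/2 = -1/2*14 = -7)
(-33 - 4*(v - 5))*p = (-33 - 4*(-7 - 5))*43 = (-33 - 4*(-12))*43 = (-33 + 48)*43 = 15*43 = 645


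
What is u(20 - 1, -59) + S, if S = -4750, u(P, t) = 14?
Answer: -4736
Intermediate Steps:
u(20 - 1, -59) + S = 14 - 4750 = -4736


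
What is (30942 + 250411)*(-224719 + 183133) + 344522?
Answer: -11700001336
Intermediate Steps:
(30942 + 250411)*(-224719 + 183133) + 344522 = 281353*(-41586) + 344522 = -11700345858 + 344522 = -11700001336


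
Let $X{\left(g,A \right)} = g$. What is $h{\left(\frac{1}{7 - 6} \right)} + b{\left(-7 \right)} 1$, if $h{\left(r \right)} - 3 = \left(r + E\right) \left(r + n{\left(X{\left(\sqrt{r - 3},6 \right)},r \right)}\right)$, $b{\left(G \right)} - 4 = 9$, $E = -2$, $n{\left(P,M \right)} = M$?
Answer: $14$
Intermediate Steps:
$b{\left(G \right)} = 13$ ($b{\left(G \right)} = 4 + 9 = 13$)
$h{\left(r \right)} = 3 + 2 r \left(-2 + r\right)$ ($h{\left(r \right)} = 3 + \left(r - 2\right) \left(r + r\right) = 3 + \left(-2 + r\right) 2 r = 3 + 2 r \left(-2 + r\right)$)
$h{\left(\frac{1}{7 - 6} \right)} + b{\left(-7 \right)} 1 = \left(3 - \frac{4}{7 - 6} + 2 \left(\frac{1}{7 - 6}\right)^{2}\right) + 13 \cdot 1 = \left(3 - \frac{4}{7 - 6} + 2 \left(\frac{1}{7 - 6}\right)^{2}\right) + 13 = \left(3 - \frac{4}{1} + 2 \left(1^{-1}\right)^{2}\right) + 13 = \left(3 - 4 + 2 \cdot 1^{2}\right) + 13 = \left(3 - 4 + 2 \cdot 1\right) + 13 = \left(3 - 4 + 2\right) + 13 = 1 + 13 = 14$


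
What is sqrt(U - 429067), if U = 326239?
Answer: 2*I*sqrt(25707) ≈ 320.67*I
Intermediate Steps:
sqrt(U - 429067) = sqrt(326239 - 429067) = sqrt(-102828) = 2*I*sqrt(25707)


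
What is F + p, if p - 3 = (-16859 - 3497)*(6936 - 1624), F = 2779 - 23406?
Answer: -108151696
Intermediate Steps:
F = -20627
p = -108131069 (p = 3 + (-16859 - 3497)*(6936 - 1624) = 3 - 20356*5312 = 3 - 108131072 = -108131069)
F + p = -20627 - 108131069 = -108151696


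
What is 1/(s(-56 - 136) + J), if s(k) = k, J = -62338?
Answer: -1/62530 ≈ -1.5992e-5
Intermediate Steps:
1/(s(-56 - 136) + J) = 1/((-56 - 136) - 62338) = 1/(-192 - 62338) = 1/(-62530) = -1/62530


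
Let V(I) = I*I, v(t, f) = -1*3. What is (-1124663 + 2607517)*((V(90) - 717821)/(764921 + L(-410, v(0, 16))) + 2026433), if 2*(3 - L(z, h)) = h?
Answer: 4597053712503525014/1529851 ≈ 3.0049e+12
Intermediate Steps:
v(t, f) = -3
L(z, h) = 3 - h/2
V(I) = I**2
(-1124663 + 2607517)*((V(90) - 717821)/(764921 + L(-410, v(0, 16))) + 2026433) = (-1124663 + 2607517)*((90**2 - 717821)/(764921 + (3 - 1/2*(-3))) + 2026433) = 1482854*((8100 - 717821)/(764921 + (3 + 3/2)) + 2026433) = 1482854*(-709721/(764921 + 9/2) + 2026433) = 1482854*(-709721/1529851/2 + 2026433) = 1482854*(-709721*2/1529851 + 2026433) = 1482854*(-1419442/1529851 + 2026433) = 1482854*(3100139132041/1529851) = 4597053712503525014/1529851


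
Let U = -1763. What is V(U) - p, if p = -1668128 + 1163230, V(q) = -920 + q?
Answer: 502215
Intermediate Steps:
p = -504898
V(U) - p = (-920 - 1763) - 1*(-504898) = -2683 + 504898 = 502215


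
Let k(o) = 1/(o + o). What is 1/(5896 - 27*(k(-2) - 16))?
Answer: 4/25339 ≈ 0.00015786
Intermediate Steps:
k(o) = 1/(2*o)
1/(5896 - 27*(k(-2) - 16)) = 1/(5896 - 27*((1/2)/(-2) - 16)) = 1/(5896 - 27*((1/2)*(-1/2) - 16)) = 1/(5896 - 27*(-1/4 - 16)) = 1/(5896 - 27*(-65/4)) = 1/(5896 + 1755/4) = 1/(25339/4) = 4/25339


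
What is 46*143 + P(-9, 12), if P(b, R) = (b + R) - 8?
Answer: 6573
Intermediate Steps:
P(b, R) = -8 + R + b (P(b, R) = (R + b) - 8 = -8 + R + b)
46*143 + P(-9, 12) = 46*143 + (-8 + 12 - 9) = 6578 - 5 = 6573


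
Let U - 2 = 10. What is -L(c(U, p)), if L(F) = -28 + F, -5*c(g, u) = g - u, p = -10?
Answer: 162/5 ≈ 32.400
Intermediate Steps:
U = 12 (U = 2 + 10 = 12)
c(g, u) = -g/5 + u/5 (c(g, u) = -(g - u)/5 = -g/5 + u/5)
-L(c(U, p)) = -(-28 + (-1/5*12 + (1/5)*(-10))) = -(-28 + (-12/5 - 2)) = -(-28 - 22/5) = -1*(-162/5) = 162/5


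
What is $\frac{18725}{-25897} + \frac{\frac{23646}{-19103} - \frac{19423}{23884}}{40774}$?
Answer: $- \frac{90322168712793}{124908437202808} \approx -0.72311$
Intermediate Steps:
$\frac{18725}{-25897} + \frac{\frac{23646}{-19103} - \frac{19423}{23884}}{40774} = 18725 \left(- \frac{1}{25897}\right) + \left(23646 \left(- \frac{1}{19103}\right) - \frac{19423}{23884}\right) \frac{1}{40774} = - \frac{18725}{25897} + \left(- \frac{3378}{2729} - \frac{19423}{23884}\right) \frac{1}{40774} = - \frac{18725}{25897} - \frac{133685519}{2657626323464} = - \frac{90322168712793}{124908437202808}$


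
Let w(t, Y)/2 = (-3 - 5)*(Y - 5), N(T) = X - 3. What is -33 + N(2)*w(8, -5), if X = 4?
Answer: 127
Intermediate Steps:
N(T) = 1 (N(T) = 4 - 3 = 1)
w(t, Y) = 80 - 16*Y (w(t, Y) = 2*((-3 - 5)*(Y - 5)) = 2*(-8*(-5 + Y)) = 2*(40 - 8*Y) = 80 - 16*Y)
-33 + N(2)*w(8, -5) = -33 + 1*(80 - 16*(-5)) = -33 + 1*(80 + 80) = -33 + 1*160 = -33 + 160 = 127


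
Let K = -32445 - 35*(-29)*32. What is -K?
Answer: -35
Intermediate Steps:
K = 35 (K = -32445 + 1015*32 = -32445 + 32480 = 35)
-K = -1*35 = -35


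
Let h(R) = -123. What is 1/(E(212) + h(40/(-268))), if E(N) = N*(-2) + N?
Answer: -1/335 ≈ -0.0029851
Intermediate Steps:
E(N) = -N (E(N) = -2*N + N = -N)
1/(E(212) + h(40/(-268))) = 1/(-1*212 - 123) = 1/(-212 - 123) = 1/(-335) = -1/335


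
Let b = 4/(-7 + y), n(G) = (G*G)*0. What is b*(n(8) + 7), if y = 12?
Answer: 28/5 ≈ 5.6000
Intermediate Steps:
n(G) = 0 (n(G) = G²*0 = 0)
b = ⅘ (b = 4/(-7 + 12) = 4/5 = (⅕)*4 = ⅘ ≈ 0.80000)
b*(n(8) + 7) = 4*(0 + 7)/5 = (⅘)*7 = 28/5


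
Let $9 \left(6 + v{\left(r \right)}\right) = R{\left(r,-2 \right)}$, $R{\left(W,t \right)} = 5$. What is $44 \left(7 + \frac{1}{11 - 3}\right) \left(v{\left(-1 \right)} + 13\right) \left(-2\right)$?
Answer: $- \frac{14212}{3} \approx -4737.3$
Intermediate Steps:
$v{\left(r \right)} = - \frac{49}{9}$ ($v{\left(r \right)} = -6 + \frac{1}{9} \cdot 5 = -6 + \frac{5}{9} = - \frac{49}{9}$)
$44 \left(7 + \frac{1}{11 - 3}\right) \left(v{\left(-1 \right)} + 13\right) \left(-2\right) = 44 \left(7 + \frac{1}{11 - 3}\right) \left(- \frac{49}{9} + 13\right) \left(-2\right) = 44 \left(7 + \frac{1}{8}\right) \frac{68}{9} \left(-2\right) = 44 \cdot \frac{57}{8} \cdot \frac{68}{9} \left(-2\right) = 44 \cdot \frac{323}{6} \left(-2\right) = \frac{7106}{3} \left(-2\right) = - \frac{14212}{3}$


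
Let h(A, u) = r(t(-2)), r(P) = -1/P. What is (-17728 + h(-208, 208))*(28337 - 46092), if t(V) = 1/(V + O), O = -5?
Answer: 314636355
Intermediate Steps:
t(V) = 1/(-5 + V) (t(V) = 1/(V - 5) = 1/(-5 + V))
h(A, u) = 7 (h(A, u) = -1/(1/(-5 - 2)) = -1/(1/(-7)) = -1/(-⅐) = -1*(-7) = 7)
(-17728 + h(-208, 208))*(28337 - 46092) = (-17728 + 7)*(28337 - 46092) = -17721*(-17755) = 314636355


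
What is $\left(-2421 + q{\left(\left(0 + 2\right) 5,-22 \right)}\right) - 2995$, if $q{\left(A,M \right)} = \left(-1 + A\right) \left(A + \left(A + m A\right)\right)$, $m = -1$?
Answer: $-5326$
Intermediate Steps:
$q{\left(A,M \right)} = A \left(-1 + A\right)$ ($q{\left(A,M \right)} = \left(-1 + A\right) \left(A + \left(A - A\right)\right) = \left(-1 + A\right) \left(A + 0\right) = \left(-1 + A\right) A = A \left(-1 + A\right)$)
$\left(-2421 + q{\left(\left(0 + 2\right) 5,-22 \right)}\right) - 2995 = \left(-2421 + \left(0 + 2\right) 5 \left(-1 + \left(0 + 2\right) 5\right)\right) - 2995 = \left(-2421 + 2 \cdot 5 \left(-1 + 2 \cdot 5\right)\right) - 2995 = \left(-2421 + 10 \left(-1 + 10\right)\right) - 2995 = \left(-2421 + 10 \cdot 9\right) - 2995 = \left(-2421 + 90\right) - 2995 = -2331 - 2995 = -5326$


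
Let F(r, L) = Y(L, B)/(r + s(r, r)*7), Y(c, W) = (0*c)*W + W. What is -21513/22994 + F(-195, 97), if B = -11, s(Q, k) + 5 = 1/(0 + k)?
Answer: -915686511/1031441858 ≈ -0.88777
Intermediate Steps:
s(Q, k) = -5 + 1/k (s(Q, k) = -5 + 1/(0 + k) = -5 + 1/k)
Y(c, W) = W (Y(c, W) = 0*W + W = 0 + W = W)
F(r, L) = -11/(-35 + r + 7/r) (F(r, L) = -11/(r + (-5 + 1/r)*7) = -11/(r + (-35 + 7/r)) = -11/(-35 + r + 7/r))
-21513/22994 + F(-195, 97) = -21513/22994 - 11*(-195)/(7 + (-195)² - 35*(-195)) = -21513*1/22994 - 11*(-195)/(7 + 38025 + 6825) = -21513/22994 - 11*(-195)/44857 = -21513/22994 - 11*(-195)*1/44857 = -21513/22994 + 2145/44857 = -915686511/1031441858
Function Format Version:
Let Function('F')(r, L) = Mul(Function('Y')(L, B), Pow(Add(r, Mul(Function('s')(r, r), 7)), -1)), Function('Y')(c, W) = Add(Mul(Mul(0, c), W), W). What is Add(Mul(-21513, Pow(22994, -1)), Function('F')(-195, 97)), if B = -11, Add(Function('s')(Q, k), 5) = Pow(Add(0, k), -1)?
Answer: Rational(-915686511, 1031441858) ≈ -0.88777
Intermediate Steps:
Function('s')(Q, k) = Add(-5, Pow(k, -1)) (Function('s')(Q, k) = Add(-5, Pow(Add(0, k), -1)) = Add(-5, Pow(k, -1)))
Function('Y')(c, W) = W (Function('Y')(c, W) = Add(Mul(0, W), W) = Add(0, W) = W)
Function('F')(r, L) = Mul(-11, Pow(Add(-35, r, Mul(7, Pow(r, -1))), -1)) (Function('F')(r, L) = Mul(-11, Pow(Add(r, Mul(Add(-5, Pow(r, -1)), 7)), -1)) = Mul(-11, Pow(Add(r, Add(-35, Mul(7, Pow(r, -1)))), -1)) = Mul(-11, Pow(Add(-35, r, Mul(7, Pow(r, -1))), -1)))
Add(Mul(-21513, Pow(22994, -1)), Function('F')(-195, 97)) = Add(Mul(-21513, Pow(22994, -1)), Mul(-11, -195, Pow(Add(7, Pow(-195, 2), Mul(-35, -195)), -1))) = Add(Mul(-21513, Rational(1, 22994)), Mul(-11, -195, Pow(Add(7, 38025, 6825), -1))) = Add(Rational(-21513, 22994), Mul(-11, -195, Pow(44857, -1))) = Add(Rational(-21513, 22994), Mul(-11, -195, Rational(1, 44857))) = Add(Rational(-21513, 22994), Rational(2145, 44857)) = Rational(-915686511, 1031441858)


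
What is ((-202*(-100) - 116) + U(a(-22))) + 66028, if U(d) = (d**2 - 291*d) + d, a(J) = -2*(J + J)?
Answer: 68336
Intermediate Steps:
a(J) = -4*J
U(d) = d**2 - 290*d
((-202*(-100) - 116) + U(a(-22))) + 66028 = ((-202*(-100) - 116) + (-4*(-22))*(-290 - 4*(-22))) + 66028 = ((20200 - 116) + 88*(-290 + 88)) + 66028 = (20084 + 88*(-202)) + 66028 = (20084 - 17776) + 66028 = 2308 + 66028 = 68336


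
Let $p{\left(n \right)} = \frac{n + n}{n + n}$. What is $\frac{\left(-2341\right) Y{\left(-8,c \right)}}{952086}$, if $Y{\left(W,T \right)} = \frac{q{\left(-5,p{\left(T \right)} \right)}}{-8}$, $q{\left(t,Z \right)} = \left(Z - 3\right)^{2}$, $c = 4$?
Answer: $\frac{2341}{1904172} \approx 0.0012294$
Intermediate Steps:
$p{\left(n \right)} = 1$ ($p{\left(n \right)} = \frac{2 n}{2 n} = 2 n \frac{1}{2 n} = 1$)
$q{\left(t,Z \right)} = \left(-3 + Z\right)^{2}$
$Y{\left(W,T \right)} = - \frac{1}{2}$ ($Y{\left(W,T \right)} = \frac{\left(-3 + 1\right)^{2}}{-8} = \left(-2\right)^{2} \left(- \frac{1}{8}\right) = 4 \left(- \frac{1}{8}\right) = - \frac{1}{2}$)
$\frac{\left(-2341\right) Y{\left(-8,c \right)}}{952086} = \frac{\left(-2341\right) \left(- \frac{1}{2}\right)}{952086} = \frac{2341}{2} \cdot \frac{1}{952086} = \frac{2341}{1904172}$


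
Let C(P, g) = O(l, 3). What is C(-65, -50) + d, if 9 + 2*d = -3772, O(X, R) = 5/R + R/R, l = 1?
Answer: -11327/6 ≈ -1887.8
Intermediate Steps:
O(X, R) = 1 + 5/R (O(X, R) = 5/R + 1 = 1 + 5/R)
C(P, g) = 8/3 (C(P, g) = (5 + 3)/3 = (⅓)*8 = 8/3)
d = -3781/2 (d = -9/2 + (½)*(-3772) = -9/2 - 1886 = -3781/2 ≈ -1890.5)
C(-65, -50) + d = 8/3 - 3781/2 = -11327/6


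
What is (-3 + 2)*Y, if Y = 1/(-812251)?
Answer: 1/812251 ≈ 1.2311e-6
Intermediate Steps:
Y = -1/812251 ≈ -1.2311e-6
(-3 + 2)*Y = (-3 + 2)*(-1/812251) = -1*(-1/812251) = 1/812251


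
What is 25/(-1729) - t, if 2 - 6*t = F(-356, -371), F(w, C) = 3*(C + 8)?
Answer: -1886489/10374 ≈ -181.85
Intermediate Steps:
F(w, C) = 24 + 3*C (F(w, C) = 3*(8 + C) = 24 + 3*C)
t = 1091/6 (t = ⅓ - (24 + 3*(-371))/6 = ⅓ - (24 - 1113)/6 = ⅓ - ⅙*(-1089) = ⅓ + 363/2 = 1091/6 ≈ 181.83)
25/(-1729) - t = 25/(-1729) - 1*1091/6 = 25*(-1/1729) - 1091/6 = -25/1729 - 1091/6 = -1886489/10374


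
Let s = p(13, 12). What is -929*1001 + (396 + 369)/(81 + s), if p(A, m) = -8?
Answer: -67884052/73 ≈ -9.2992e+5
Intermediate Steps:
s = -8
-929*1001 + (396 + 369)/(81 + s) = -929*1001 + (396 + 369)/(81 - 8) = -929929 + 765/73 = -67884052/73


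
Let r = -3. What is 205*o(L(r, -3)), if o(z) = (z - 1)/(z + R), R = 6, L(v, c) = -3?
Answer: -820/3 ≈ -273.33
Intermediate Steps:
o(z) = (-1 + z)/(6 + z) (o(z) = (z - 1)/(z + 6) = (-1 + z)/(6 + z))
205*o(L(r, -3)) = 205*((-1 - 3)/(6 - 3)) = 205*(-4/3) = -820/3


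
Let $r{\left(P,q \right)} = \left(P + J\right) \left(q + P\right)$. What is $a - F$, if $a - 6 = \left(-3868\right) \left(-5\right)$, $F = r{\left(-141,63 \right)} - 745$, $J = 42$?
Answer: $12369$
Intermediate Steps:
$r{\left(P,q \right)} = \left(42 + P\right) \left(P + q\right)$ ($r{\left(P,q \right)} = \left(P + 42\right) \left(q + P\right) = \left(42 + P\right) \left(P + q\right)$)
$F = 6977$ ($F = \left(\left(-141\right)^{2} + 42 \left(-141\right) + 42 \cdot 63 - 8883\right) - 745 = \left(19881 - 5922 + 2646 - 8883\right) - 745 = 7722 - 745 = 6977$)
$a = 19346$ ($a = 6 - -19340 = 6 + 19340 = 19346$)
$a - F = 19346 - 6977 = 12369$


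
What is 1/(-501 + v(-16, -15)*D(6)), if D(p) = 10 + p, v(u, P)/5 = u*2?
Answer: -1/3061 ≈ -0.00032669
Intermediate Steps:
v(u, P) = 10*u (v(u, P) = 5*(u*2) = 5*(2*u) = 10*u)
1/(-501 + v(-16, -15)*D(6)) = 1/(-501 + (10*(-16))*(10 + 6)) = 1/(-501 - 160*16) = 1/(-501 - 2560) = 1/(-3061) = -1/3061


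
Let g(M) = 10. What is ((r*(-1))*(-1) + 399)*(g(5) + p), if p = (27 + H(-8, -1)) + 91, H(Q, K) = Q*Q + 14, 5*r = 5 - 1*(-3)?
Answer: 412618/5 ≈ 82524.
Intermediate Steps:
r = 8/5 (r = (5 - 1*(-3))/5 = (5 + 3)/5 = (⅕)*8 = 8/5 ≈ 1.6000)
H(Q, K) = 14 + Q² (H(Q, K) = Q² + 14 = 14 + Q²)
p = 196 (p = (27 + (14 + (-8)²)) + 91 = (27 + (14 + 64)) + 91 = (27 + 78) + 91 = 105 + 91 = 196)
((r*(-1))*(-1) + 399)*(g(5) + p) = (((8/5)*(-1))*(-1) + 399)*(10 + 196) = (-8/5*(-1) + 399)*206 = (8/5 + 399)*206 = (2003/5)*206 = 412618/5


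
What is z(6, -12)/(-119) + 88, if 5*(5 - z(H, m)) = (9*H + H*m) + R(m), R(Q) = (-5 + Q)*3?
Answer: 52266/595 ≈ 87.842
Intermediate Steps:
R(Q) = -15 + 3*Q
z(H, m) = 8 - 9*H/5 - 3*m/5 - H*m/5 (z(H, m) = 5 - ((9*H + H*m) + (-15 + 3*m))/5 = 5 - (-15 + 3*m + 9*H + H*m)/5 = 5 + (3 - 9*H/5 - 3*m/5 - H*m/5) = 8 - 9*H/5 - 3*m/5 - H*m/5)
z(6, -12)/(-119) + 88 = (8 - 9/5*6 - ⅗*(-12) - ⅕*6*(-12))/(-119) + 88 = (8 - 54/5 + 36/5 + 72/5)*(-1/119) + 88 = (94/5)*(-1/119) + 88 = -94/595 + 88 = 52266/595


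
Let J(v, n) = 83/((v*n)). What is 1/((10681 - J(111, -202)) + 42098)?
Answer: 22422/1183410821 ≈ 1.8947e-5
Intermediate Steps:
J(v, n) = 83/(n*v) (J(v, n) = 83/((n*v)) = 83*(1/(n*v)) = 83/(n*v))
1/((10681 - J(111, -202)) + 42098) = 1/((10681 - 83/((-202)*111)) + 42098) = 1/((10681 - 83*(-1)/(202*111)) + 42098) = 1/((10681 - 1*(-83/22422)) + 42098) = 1/((10681 + 83/22422) + 42098) = 1/(239489465/22422 + 42098) = 1/(1183410821/22422) = 22422/1183410821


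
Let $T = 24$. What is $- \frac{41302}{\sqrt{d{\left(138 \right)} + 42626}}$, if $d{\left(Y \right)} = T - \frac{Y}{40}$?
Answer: $- \frac{82604 \sqrt{4264655}}{852931} \approx -200.0$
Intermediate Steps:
$d{\left(Y \right)} = 24 - \frac{Y}{40}$
$- \frac{41302}{\sqrt{d{\left(138 \right)} + 42626}} = - \frac{41302}{\sqrt{\left(24 - \frac{69}{20}\right) + 42626}} = - \frac{41302}{\sqrt{\frac{411}{20} + 42626}} = - \frac{41302}{\sqrt{\frac{852931}{20}}} = - \frac{41302}{\frac{1}{10} \sqrt{4264655}} = - 41302 \frac{2 \sqrt{4264655}}{852931} = - \frac{82604 \sqrt{4264655}}{852931}$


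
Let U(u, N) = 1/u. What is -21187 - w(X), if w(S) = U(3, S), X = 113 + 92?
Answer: -63562/3 ≈ -21187.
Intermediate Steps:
X = 205
w(S) = ⅓ (w(S) = 1/3 = ⅓)
-21187 - w(X) = -21187 - 1*⅓ = -21187 - ⅓ = -63562/3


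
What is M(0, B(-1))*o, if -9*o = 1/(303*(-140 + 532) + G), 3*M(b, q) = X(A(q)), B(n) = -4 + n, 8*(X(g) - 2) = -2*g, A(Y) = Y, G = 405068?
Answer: -13/56575152 ≈ -2.2978e-7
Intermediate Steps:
X(g) = 2 - g/4 (X(g) = 2 + (-2*g)/8 = 2 - g/4)
M(b, q) = 2/3 - q/12 (M(b, q) = (2 - q/4)/3 = 2/3 - q/12)
o = -1/4714596 (o = -1/(9*(303*(-140 + 532) + 405068)) = -1/(9*(303*392 + 405068)) = -1/(9*(118776 + 405068)) = -1/9/523844 = -1/9*1/523844 = -1/4714596 ≈ -2.1211e-7)
M(0, B(-1))*o = (2/3 - (-4 - 1)/12)*(-1/4714596) = (2/3 - 1/12*(-5))*(-1/4714596) = (2/3 + 5/12)*(-1/4714596) = (13/12)*(-1/4714596) = -13/56575152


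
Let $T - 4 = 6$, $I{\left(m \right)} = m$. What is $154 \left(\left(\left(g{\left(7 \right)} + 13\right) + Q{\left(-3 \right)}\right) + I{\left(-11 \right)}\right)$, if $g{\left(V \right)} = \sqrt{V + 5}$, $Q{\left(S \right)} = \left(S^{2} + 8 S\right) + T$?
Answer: $-462 + 308 \sqrt{3} \approx 71.472$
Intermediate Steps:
$T = 10$ ($T = 4 + 6 = 10$)
$Q{\left(S \right)} = 10 + S^{2} + 8 S$ ($Q{\left(S \right)} = \left(S^{2} + 8 S\right) + 10 = 10 + S^{2} + 8 S$)
$g{\left(V \right)} = \sqrt{5 + V}$
$154 \left(\left(\left(g{\left(7 \right)} + 13\right) + Q{\left(-3 \right)}\right) + I{\left(-11 \right)}\right) = 154 \left(\left(\left(\sqrt{5 + 7} + 13\right) + \left(10 + \left(-3\right)^{2} + 8 \left(-3\right)\right)\right) - 11\right) = 154 \left(\left(\left(\sqrt{12} + 13\right) + \left(10 + 9 - 24\right)\right) - 11\right) = 154 \left(\left(\left(2 \sqrt{3} + 13\right) - 5\right) - 11\right) = 154 \left(\left(\left(13 + 2 \sqrt{3}\right) - 5\right) - 11\right) = 154 \left(\left(8 + 2 \sqrt{3}\right) - 11\right) = 154 \left(-3 + 2 \sqrt{3}\right) = -462 + 308 \sqrt{3}$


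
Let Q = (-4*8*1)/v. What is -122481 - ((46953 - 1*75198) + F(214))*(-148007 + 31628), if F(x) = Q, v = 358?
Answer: -588419135208/179 ≈ -3.2873e+9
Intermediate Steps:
Q = -16/179 (Q = (-4*8*1)/358 = -32*1*(1/358) = -32*1/358 = -16/179 ≈ -0.089386)
F(x) = -16/179
-122481 - ((46953 - 1*75198) + F(214))*(-148007 + 31628) = -122481 - ((46953 - 1*75198) - 16/179)*(-148007 + 31628) = -122481 - ((46953 - 75198) - 16/179)*(-116379) = -122481 - (-28245 - 16/179)*(-116379) = -122481 - (-5055871)*(-116379)/179 = -122481 - 1*588397211109/179 = -122481 - 588397211109/179 = -588419135208/179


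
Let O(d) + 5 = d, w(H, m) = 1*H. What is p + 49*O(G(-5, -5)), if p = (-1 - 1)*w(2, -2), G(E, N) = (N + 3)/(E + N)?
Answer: -1196/5 ≈ -239.20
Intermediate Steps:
G(E, N) = (3 + N)/(E + N)
w(H, m) = H
O(d) = -5 + d
p = -4 (p = (-1 - 1)*2 = -2*2 = -4)
p + 49*O(G(-5, -5)) = -4 + 49*(-5 + (3 - 5)/(-5 - 5)) = -4 + 49*(-5 - 2/(-10)) = -4 + 49*(-5 - 1/10*(-2)) = -4 + 49*(-5 + 1/5) = -4 + 49*(-24/5) = -4 - 1176/5 = -1196/5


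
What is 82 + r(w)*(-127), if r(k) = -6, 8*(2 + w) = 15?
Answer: 844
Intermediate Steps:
w = -⅛ (w = -2 + (⅛)*15 = -2 + 15/8 = -⅛ ≈ -0.12500)
82 + r(w)*(-127) = 82 - 6*(-127) = 82 + 762 = 844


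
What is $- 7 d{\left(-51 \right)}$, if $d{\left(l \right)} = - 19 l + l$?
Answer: $-6426$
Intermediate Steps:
$d{\left(l \right)} = - 18 l$
$- 7 d{\left(-51 \right)} = - 7 \left(\left(-18\right) \left(-51\right)\right) = \left(-7\right) 918 = -6426$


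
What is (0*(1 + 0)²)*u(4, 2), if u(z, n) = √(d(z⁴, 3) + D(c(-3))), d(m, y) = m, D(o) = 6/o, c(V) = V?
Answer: 0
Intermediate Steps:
u(z, n) = √(-2 + z⁴) (u(z, n) = √(z⁴ + 6/(-3)) = √(z⁴ + 6*(-⅓)) = √(z⁴ - 2) = √(-2 + z⁴))
(0*(1 + 0)²)*u(4, 2) = (0*(1 + 0)²)*√(-2 + 4⁴) = (0*1²)*√(-2 + 256) = (0*1)*√254 = 0*√254 = 0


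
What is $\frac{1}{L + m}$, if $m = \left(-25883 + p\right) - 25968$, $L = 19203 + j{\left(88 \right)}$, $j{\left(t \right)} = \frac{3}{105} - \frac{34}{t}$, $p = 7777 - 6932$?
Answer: $- \frac{1540}{48977171} \approx -3.1443 \cdot 10^{-5}$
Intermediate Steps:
$p = 845$ ($p = 7777 - 6932 = 845$)
$j{\left(t \right)} = \frac{1}{35} - \frac{34}{t}$ ($j{\left(t \right)} = 3 \cdot \frac{1}{105} - \frac{34}{t} = \frac{1}{35} - \frac{34}{t}$)
$L = \frac{29572069}{1540}$ ($L = 19203 + \frac{-1190 + 88}{35 \cdot 88} = 19203 + \frac{1}{35} \cdot \frac{1}{88} \left(-1102\right) = 19203 - \frac{551}{1540} = \frac{29572069}{1540} \approx 19203.0$)
$m = -51006$ ($m = \left(-25883 + 845\right) - 25968 = -25038 - 25968 = -51006$)
$\frac{1}{L + m} = \frac{1}{\frac{29572069}{1540} - 51006} = \frac{1}{- \frac{48977171}{1540}} = - \frac{1540}{48977171}$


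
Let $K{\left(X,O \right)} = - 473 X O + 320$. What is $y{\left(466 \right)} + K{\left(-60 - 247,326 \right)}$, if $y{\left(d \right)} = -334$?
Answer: $47338772$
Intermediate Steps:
$K{\left(X,O \right)} = 320 - 473 O X$ ($K{\left(X,O \right)} = - 473 O X + 320 = 320 - 473 O X$)
$y{\left(466 \right)} + K{\left(-60 - 247,326 \right)} = -334 - \left(-320 + 154198 \left(-60 - 247\right)\right) = -334 - \left(-320 + 154198 \left(-307\right)\right) = -334 + \left(320 + 47338786\right) = -334 + 47339106 = 47338772$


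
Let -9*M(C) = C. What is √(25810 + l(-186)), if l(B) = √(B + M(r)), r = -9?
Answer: √(25810 + I*√185) ≈ 160.65 + 0.0423*I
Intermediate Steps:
M(C) = -C/9
l(B) = √(1 + B) (l(B) = √(B - ⅑*(-9)) = √(B + 1) = √(1 + B))
√(25810 + l(-186)) = √(25810 + √(1 - 186)) = √(25810 + √(-185)) = √(25810 + I*√185)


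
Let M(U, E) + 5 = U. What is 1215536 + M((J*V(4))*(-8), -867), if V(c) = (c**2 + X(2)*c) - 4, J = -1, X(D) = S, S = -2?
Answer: 1215563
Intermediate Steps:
X(D) = -2
V(c) = -4 + c**2 - 2*c (V(c) = (c**2 - 2*c) - 4 = -4 + c**2 - 2*c)
M(U, E) = -5 + U
1215536 + M((J*V(4))*(-8), -867) = 1215536 + (-5 - (-4 + 4**2 - 2*4)*(-8)) = 1215536 + (-5 - (-4 + 16 - 8)*(-8)) = 1215536 + (-5 - 1*4*(-8)) = 1215536 + (-5 - 4*(-8)) = 1215536 + (-5 + 32) = 1215536 + 27 = 1215563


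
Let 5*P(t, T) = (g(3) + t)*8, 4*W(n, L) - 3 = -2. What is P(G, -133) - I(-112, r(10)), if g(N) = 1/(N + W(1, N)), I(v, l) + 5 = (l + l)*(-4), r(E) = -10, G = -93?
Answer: -2903/13 ≈ -223.31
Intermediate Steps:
I(v, l) = -5 - 8*l (I(v, l) = -5 + (l + l)*(-4) = -5 + (2*l)*(-4) = -5 - 8*l)
W(n, L) = ¼ (W(n, L) = ¾ + (¼)*(-2) = ¾ - ½ = ¼)
g(N) = 1/(¼ + N) (g(N) = 1/(N + ¼) = 1/(¼ + N))
P(t, T) = 32/65 + 8*t/5 (P(t, T) = ((4/(1 + 4*3) + t)*8)/5 = ((4/(1 + 12) + t)*8)/5 = ((4/13 + t)*8)/5 = (32/13 + 8*t)/5 = 32/65 + 8*t/5)
P(G, -133) - I(-112, r(10)) = (32/65 + (8/5)*(-93)) - (-5 - 8*(-10)) = (32/65 - 744/5) - (-5 + 80) = -1928/13 - 1*75 = -1928/13 - 75 = -2903/13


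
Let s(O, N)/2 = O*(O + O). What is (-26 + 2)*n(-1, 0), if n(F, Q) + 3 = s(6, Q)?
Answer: -3384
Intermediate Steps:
s(O, N) = 4*O² (s(O, N) = 2*(O*(O + O)) = 2*(O*(2*O)) = 2*(2*O²) = 4*O²)
n(F, Q) = 141 (n(F, Q) = -3 + 4*6² = -3 + 4*36 = -3 + 144 = 141)
(-26 + 2)*n(-1, 0) = (-26 + 2)*141 = -24*141 = -3384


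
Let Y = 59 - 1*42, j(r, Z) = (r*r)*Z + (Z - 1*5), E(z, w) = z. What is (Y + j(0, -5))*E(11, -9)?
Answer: 77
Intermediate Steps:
j(r, Z) = -5 + Z + Z*r² (j(r, Z) = r²*Z + (Z - 5) = Z*r² + (-5 + Z) = -5 + Z + Z*r²)
Y = 17 (Y = 59 - 42 = 17)
(Y + j(0, -5))*E(11, -9) = (17 + (-5 - 5 - 5*0²))*11 = (17 + (-5 - 5 - 5*0))*11 = (17 + (-5 - 5 + 0))*11 = (17 - 10)*11 = 7*11 = 77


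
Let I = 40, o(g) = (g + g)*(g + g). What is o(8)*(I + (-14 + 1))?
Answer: 6912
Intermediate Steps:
o(g) = 4*g² (o(g) = (2*g)*(2*g) = 4*g²)
o(8)*(I + (-14 + 1)) = (4*8²)*(40 + (-14 + 1)) = (4*64)*(40 - 13) = 256*27 = 6912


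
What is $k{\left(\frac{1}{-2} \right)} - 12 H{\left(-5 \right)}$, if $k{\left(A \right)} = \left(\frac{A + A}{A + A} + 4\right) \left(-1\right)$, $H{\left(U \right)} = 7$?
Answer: $-89$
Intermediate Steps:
$k{\left(A \right)} = -5$ ($k{\left(A \right)} = \left(\frac{2 A}{2 A} + 4\right) \left(-1\right) = \left(2 A \frac{1}{2 A} + 4\right) \left(-1\right) = \left(1 + 4\right) \left(-1\right) = 5 \left(-1\right) = -5$)
$k{\left(\frac{1}{-2} \right)} - 12 H{\left(-5 \right)} = -5 - 84 = -89$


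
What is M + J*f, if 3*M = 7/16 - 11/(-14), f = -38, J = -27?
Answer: 344873/336 ≈ 1026.4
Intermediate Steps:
M = 137/336 (M = (7/16 - 11/(-14))/3 = (7*(1/16) - 11*(-1/14))/3 = (7/16 + 11/14)/3 = (1/3)*(137/112) = 137/336 ≈ 0.40774)
M + J*f = 137/336 - 27*(-38) = 137/336 + 1026 = 344873/336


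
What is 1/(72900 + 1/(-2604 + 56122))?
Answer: 53518/3901462201 ≈ 1.3717e-5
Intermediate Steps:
1/(72900 + 1/(-2604 + 56122)) = 1/(72900 + 1/53518) = 1/(3901462201/53518) = 53518/3901462201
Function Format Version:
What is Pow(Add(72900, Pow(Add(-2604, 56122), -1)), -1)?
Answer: Rational(53518, 3901462201) ≈ 1.3717e-5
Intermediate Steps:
Pow(Add(72900, Pow(Add(-2604, 56122), -1)), -1) = Pow(Add(72900, Pow(53518, -1)), -1) = Pow(Add(72900, Rational(1, 53518)), -1) = Pow(Rational(3901462201, 53518), -1) = Rational(53518, 3901462201)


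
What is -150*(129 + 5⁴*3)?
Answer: -300600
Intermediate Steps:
-150*(129 + 5⁴*3) = -150*(129 + 625*3) = -150*(129 + 1875) = -150*2004 = -300600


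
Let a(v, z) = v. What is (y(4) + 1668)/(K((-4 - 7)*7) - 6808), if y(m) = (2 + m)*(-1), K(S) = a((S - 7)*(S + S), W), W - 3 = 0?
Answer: 831/3064 ≈ 0.27121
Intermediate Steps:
W = 3 (W = 3 + 0 = 3)
K(S) = 2*S*(-7 + S) (K(S) = (S - 7)*(S + S) = (-7 + S)*(2*S) = 2*S*(-7 + S))
y(m) = -2 - m
(y(4) + 1668)/(K((-4 - 7)*7) - 6808) = ((-2 - 1*4) + 1668)/(2*((-4 - 7)*7)*(-7 + (-4 - 7)*7) - 6808) = ((-2 - 4) + 1668)/(2*(-11*7)*(-7 - 11*7) - 6808) = (-6 + 1668)/(2*(-77)*(-7 - 77) - 6808) = 1662/(2*(-77)*(-84) - 6808) = 1662/(12936 - 6808) = 1662/6128 = 1662*(1/6128) = 831/3064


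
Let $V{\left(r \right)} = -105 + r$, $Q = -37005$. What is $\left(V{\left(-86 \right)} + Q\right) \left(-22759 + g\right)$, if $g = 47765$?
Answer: $-930123176$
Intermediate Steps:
$\left(V{\left(-86 \right)} + Q\right) \left(-22759 + g\right) = \left(\left(-105 - 86\right) - 37005\right) \left(-22759 + 47765\right) = \left(-191 - 37005\right) 25006 = \left(-37196\right) 25006 = -930123176$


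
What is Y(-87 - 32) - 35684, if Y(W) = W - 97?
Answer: -35900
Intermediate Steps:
Y(W) = -97 + W
Y(-87 - 32) - 35684 = (-97 + (-87 - 32)) - 35684 = (-97 - 119) - 35684 = -216 - 35684 = -35900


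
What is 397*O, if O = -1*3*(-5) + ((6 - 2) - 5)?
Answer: 5558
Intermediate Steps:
O = 14 (O = -3*(-5) + (4 - 5) = 15 - 1 = 14)
397*O = 397*14 = 5558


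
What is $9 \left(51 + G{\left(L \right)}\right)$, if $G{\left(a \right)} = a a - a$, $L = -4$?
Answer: $639$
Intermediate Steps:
$G{\left(a \right)} = a^{2} - a$
$9 \left(51 + G{\left(L \right)}\right) = 9 \left(51 - 4 \left(-1 - 4\right)\right) = 9 \left(51 - -20\right) = 9 \left(51 + 20\right) = 9 \cdot 71 = 639$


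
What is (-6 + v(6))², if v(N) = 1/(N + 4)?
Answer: 3481/100 ≈ 34.810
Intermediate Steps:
v(N) = 1/(4 + N)
(-6 + v(6))² = (-6 + 1/(4 + 6))² = (-6 + 1/10)² = (-6 + ⅒)² = (-59/10)² = 3481/100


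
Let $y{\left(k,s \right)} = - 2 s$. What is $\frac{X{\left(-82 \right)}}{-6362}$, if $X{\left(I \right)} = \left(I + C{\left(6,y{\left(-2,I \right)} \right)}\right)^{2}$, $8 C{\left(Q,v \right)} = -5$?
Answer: $- \frac{436921}{407168} \approx -1.0731$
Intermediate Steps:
$C{\left(Q,v \right)} = - \frac{5}{8}$ ($C{\left(Q,v \right)} = \frac{1}{8} \left(-5\right) = - \frac{5}{8}$)
$X{\left(I \right)} = \left(- \frac{5}{8} + I\right)^{2}$ ($X{\left(I \right)} = \left(I - \frac{5}{8}\right)^{2} = \left(- \frac{5}{8} + I\right)^{2}$)
$\frac{X{\left(-82 \right)}}{-6362} = \frac{\frac{1}{64} \left(-5 + 8 \left(-82\right)\right)^{2}}{-6362} = \frac{\left(-5 - 656\right)^{2}}{64} \left(- \frac{1}{6362}\right) = \frac{\left(-661\right)^{2}}{64} \left(- \frac{1}{6362}\right) = \frac{1}{64} \cdot 436921 \left(- \frac{1}{6362}\right) = \frac{436921}{64} \left(- \frac{1}{6362}\right) = - \frac{436921}{407168}$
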